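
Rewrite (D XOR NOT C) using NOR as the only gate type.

((((D NOR (C NOR C)) NOR (D NOR (C NOR C))) NOR ((D NOR (C NOR C)) NOR (D NOR (C NOR C)))) NOR ((((D NOR D) NOR ((C NOR C) NOR (C NOR C))) NOR ((D NOR D) NOR ((C NOR C) NOR (C NOR C)))) NOR (((D NOR D) NOR ((C NOR C) NOR (C NOR C))) NOR ((D NOR D) NOR ((C NOR C) NOR (C NOR C))))))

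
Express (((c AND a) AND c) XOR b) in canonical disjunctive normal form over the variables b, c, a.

(NOT b AND c AND a) OR (b AND NOT c AND NOT a) OR (b AND NOT c AND a) OR (b AND c AND NOT a)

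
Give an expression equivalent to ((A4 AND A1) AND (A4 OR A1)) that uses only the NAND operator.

((((A4 NAND A1) NAND (A4 NAND A1)) NAND ((A4 NAND A4) NAND (A1 NAND A1))) NAND (((A4 NAND A1) NAND (A4 NAND A1)) NAND ((A4 NAND A4) NAND (A1 NAND A1))))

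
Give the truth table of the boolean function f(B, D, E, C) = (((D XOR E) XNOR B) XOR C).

B | D | E | C | Output
----------------------
0 | 0 | 0 | 0 | 1
0 | 0 | 0 | 1 | 0
0 | 0 | 1 | 0 | 0
0 | 0 | 1 | 1 | 1
0 | 1 | 0 | 0 | 0
0 | 1 | 0 | 1 | 1
0 | 1 | 1 | 0 | 1
0 | 1 | 1 | 1 | 0
1 | 0 | 0 | 0 | 0
1 | 0 | 0 | 1 | 1
1 | 0 | 1 | 0 | 1
1 | 0 | 1 | 1 | 0
1 | 1 | 0 | 0 | 1
1 | 1 | 0 | 1 | 0
1 | 1 | 1 | 0 | 0
1 | 1 | 1 | 1 | 1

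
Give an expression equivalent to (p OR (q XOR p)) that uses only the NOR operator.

((p NOR ((((q NOR p) NOR (q NOR p)) NOR ((q NOR p) NOR (q NOR p))) NOR ((((q NOR q) NOR (p NOR p)) NOR ((q NOR q) NOR (p NOR p))) NOR (((q NOR q) NOR (p NOR p)) NOR ((q NOR q) NOR (p NOR p)))))) NOR (p NOR ((((q NOR p) NOR (q NOR p)) NOR ((q NOR p) NOR (q NOR p))) NOR ((((q NOR q) NOR (p NOR p)) NOR ((q NOR q) NOR (p NOR p))) NOR (((q NOR q) NOR (p NOR p)) NOR ((q NOR q) NOR (p NOR p)))))))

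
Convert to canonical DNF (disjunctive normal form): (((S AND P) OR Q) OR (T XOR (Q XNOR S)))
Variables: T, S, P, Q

(NOT T AND NOT S AND NOT P AND NOT Q) OR (NOT T AND NOT S AND NOT P AND Q) OR (NOT T AND NOT S AND P AND NOT Q) OR (NOT T AND NOT S AND P AND Q) OR (NOT T AND S AND NOT P AND Q) OR (NOT T AND S AND P AND NOT Q) OR (NOT T AND S AND P AND Q) OR (T AND NOT S AND NOT P AND Q) OR (T AND NOT S AND P AND Q) OR (T AND S AND NOT P AND NOT Q) OR (T AND S AND NOT P AND Q) OR (T AND S AND P AND NOT Q) OR (T AND S AND P AND Q)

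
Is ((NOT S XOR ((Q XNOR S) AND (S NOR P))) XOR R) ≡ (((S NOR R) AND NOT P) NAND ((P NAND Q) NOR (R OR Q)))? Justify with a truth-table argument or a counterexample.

No. Counterexample: with R=0, P=0, Q=0, S=0, Expression 1 = 0 but Expression 2 = 1.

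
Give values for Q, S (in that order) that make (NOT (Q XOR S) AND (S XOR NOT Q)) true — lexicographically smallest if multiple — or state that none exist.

Q=0, S=0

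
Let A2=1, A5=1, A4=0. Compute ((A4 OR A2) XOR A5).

Substituting: ((0 OR 1) XOR 1)
= 0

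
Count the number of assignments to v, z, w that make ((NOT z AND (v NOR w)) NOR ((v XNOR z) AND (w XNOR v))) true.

Satisfying assignments: (0,0,1), (0,1,0), (0,1,1), (1,0,0), (1,0,1), (1,1,0)
Count: 6 out of 8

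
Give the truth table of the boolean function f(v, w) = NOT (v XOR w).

v | w | Output
--------------
0 | 0 | 1
0 | 1 | 0
1 | 0 | 0
1 | 1 | 1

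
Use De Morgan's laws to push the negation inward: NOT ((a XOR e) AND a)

NOT (a XOR e) OR NOT a
De Morgan's: NOT(AND of terms) = OR of negations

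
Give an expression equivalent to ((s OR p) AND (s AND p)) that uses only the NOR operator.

((((s NOR p) NOR (s NOR p)) NOR ((s NOR p) NOR (s NOR p))) NOR (((s NOR s) NOR (p NOR p)) NOR ((s NOR s) NOR (p NOR p))))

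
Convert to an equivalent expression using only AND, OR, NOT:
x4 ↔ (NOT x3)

(x4 AND (NOT x3)) OR (NOT x4 AND x3)
(Biconditional = both true or both false)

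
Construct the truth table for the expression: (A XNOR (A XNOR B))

A | B | Output
--------------
0 | 0 | 0
0 | 1 | 1
1 | 0 | 0
1 | 1 | 1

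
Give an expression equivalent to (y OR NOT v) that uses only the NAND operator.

((y NAND y) NAND ((v NAND v) NAND (v NAND v)))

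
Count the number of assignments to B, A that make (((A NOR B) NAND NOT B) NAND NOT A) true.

Satisfying assignments: (0,0), (0,1), (1,1)
Count: 3 out of 4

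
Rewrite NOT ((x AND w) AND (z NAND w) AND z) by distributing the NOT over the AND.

NOT (x AND w) OR NOT (z NAND w) OR NOT z
De Morgan's: NOT(AND of terms) = OR of negations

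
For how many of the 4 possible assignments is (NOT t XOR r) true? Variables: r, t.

Satisfying assignments: (0,0), (1,1)
Count: 2 out of 4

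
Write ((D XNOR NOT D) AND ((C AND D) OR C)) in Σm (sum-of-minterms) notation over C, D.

Σm() = FALSE (no minterms)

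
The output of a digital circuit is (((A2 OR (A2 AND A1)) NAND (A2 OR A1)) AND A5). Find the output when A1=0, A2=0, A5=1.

Substituting: (((0 OR (0 AND 0)) NAND (0 OR 0)) AND 1)
= 1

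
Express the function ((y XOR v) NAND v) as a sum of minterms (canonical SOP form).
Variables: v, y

Σm(0, 1, 3) = (NOT v AND NOT y) OR (NOT v AND y) OR (v AND y)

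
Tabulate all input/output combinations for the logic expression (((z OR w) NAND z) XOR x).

z | x | w | Output
------------------
0 | 0 | 0 | 1
0 | 0 | 1 | 1
0 | 1 | 0 | 0
0 | 1 | 1 | 0
1 | 0 | 0 | 0
1 | 0 | 1 | 0
1 | 1 | 0 | 1
1 | 1 | 1 | 1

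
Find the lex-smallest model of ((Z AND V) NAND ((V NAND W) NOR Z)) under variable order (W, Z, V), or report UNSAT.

W=0, Z=0, V=0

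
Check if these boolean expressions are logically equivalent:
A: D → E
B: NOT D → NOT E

No, Inverse is not equivalent to original (counterexample: D=0, E=1)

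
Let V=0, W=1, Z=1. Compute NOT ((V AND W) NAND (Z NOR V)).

Substituting: NOT ((0 AND 1) NAND (1 NOR 0))
= 0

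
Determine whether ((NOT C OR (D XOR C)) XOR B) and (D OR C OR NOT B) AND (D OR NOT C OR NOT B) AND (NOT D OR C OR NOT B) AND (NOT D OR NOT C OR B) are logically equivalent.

Yes, they are equivalent — the two output columns agree on all 8 assignments:
D | C | B | Expression 1 | Expression 2
---------------------------------------
0 | 0 | 0 | 1 | 1
0 | 0 | 1 | 0 | 0
0 | 1 | 0 | 1 | 1
0 | 1 | 1 | 0 | 0
1 | 0 | 0 | 1 | 1
1 | 0 | 1 | 0 | 0
1 | 1 | 0 | 0 | 0
1 | 1 | 1 | 1 | 1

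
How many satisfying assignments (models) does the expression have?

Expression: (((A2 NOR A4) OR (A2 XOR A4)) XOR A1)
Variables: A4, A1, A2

Satisfying assignments: (0,0,0), (0,0,1), (1,0,0), (1,1,1)
Count: 4 out of 8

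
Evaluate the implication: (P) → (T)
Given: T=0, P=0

Antecedent (P) = 0; consequent (T) = 0.
0 → 0 = 1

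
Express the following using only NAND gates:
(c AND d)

((c NAND d) NAND (c NAND d))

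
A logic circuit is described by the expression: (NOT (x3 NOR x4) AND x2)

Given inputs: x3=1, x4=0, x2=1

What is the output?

Substituting: (NOT (1 NOR 0) AND 1)
= 1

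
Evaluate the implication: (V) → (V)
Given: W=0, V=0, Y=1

Antecedent (V) = 0; consequent (V) = 0.
0 → 0 = 1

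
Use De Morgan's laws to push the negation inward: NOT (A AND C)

NOT A OR NOT C
De Morgan's: NOT(AND of terms) = OR of negations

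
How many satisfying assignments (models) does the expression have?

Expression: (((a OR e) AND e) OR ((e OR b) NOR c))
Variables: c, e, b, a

Satisfying assignments: (0,0,0,0), (0,0,0,1), (0,1,0,0), (0,1,0,1), (0,1,1,0), (0,1,1,1), (1,1,0,0), (1,1,0,1), (1,1,1,0), (1,1,1,1)
Count: 10 out of 16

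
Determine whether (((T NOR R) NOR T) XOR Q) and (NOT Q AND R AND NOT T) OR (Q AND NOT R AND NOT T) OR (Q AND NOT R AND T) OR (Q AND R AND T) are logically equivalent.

Yes, they are equivalent — the two output columns agree on all 8 assignments:
Q | R | T | Expression 1 | Expression 2
---------------------------------------
0 | 0 | 0 | 0 | 0
0 | 0 | 1 | 0 | 0
0 | 1 | 0 | 1 | 1
0 | 1 | 1 | 0 | 0
1 | 0 | 0 | 1 | 1
1 | 0 | 1 | 1 | 1
1 | 1 | 0 | 0 | 0
1 | 1 | 1 | 1 | 1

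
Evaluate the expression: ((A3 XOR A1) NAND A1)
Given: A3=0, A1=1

Substituting: ((0 XOR 1) NAND 1)
= 0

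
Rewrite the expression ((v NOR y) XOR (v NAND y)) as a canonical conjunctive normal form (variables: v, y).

(v OR y) AND (NOT v OR NOT y)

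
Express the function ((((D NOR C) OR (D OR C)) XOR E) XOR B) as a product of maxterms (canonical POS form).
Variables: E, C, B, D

ΠM(2, 3, 6, 7, 8, 9, 12, 13) = (E OR C OR NOT B OR D) AND (E OR C OR NOT B OR NOT D) AND (E OR NOT C OR NOT B OR D) AND (E OR NOT C OR NOT B OR NOT D) AND (NOT E OR C OR B OR D) AND (NOT E OR C OR B OR NOT D) AND (NOT E OR NOT C OR B OR D) AND (NOT E OR NOT C OR B OR NOT D)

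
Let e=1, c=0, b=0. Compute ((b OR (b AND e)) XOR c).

Substituting: ((0 OR (0 AND 1)) XOR 0)
= 0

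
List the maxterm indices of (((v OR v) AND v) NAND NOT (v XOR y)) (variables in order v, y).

ΠM(3) = (NOT v OR NOT y)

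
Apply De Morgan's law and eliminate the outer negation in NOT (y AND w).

NOT y OR NOT w
De Morgan's: NOT(AND of terms) = OR of negations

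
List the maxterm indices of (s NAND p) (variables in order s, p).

ΠM(3) = (NOT s OR NOT p)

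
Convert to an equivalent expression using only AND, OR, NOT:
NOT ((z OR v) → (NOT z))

(z OR v) AND z
(Negated implication: NOT(A → B) = A AND NOT B)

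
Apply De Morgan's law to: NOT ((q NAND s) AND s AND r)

NOT (q NAND s) OR NOT s OR NOT r
De Morgan's: NOT(AND of terms) = OR of negations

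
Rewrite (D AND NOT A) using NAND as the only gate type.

((D NAND (A NAND A)) NAND (D NAND (A NAND A)))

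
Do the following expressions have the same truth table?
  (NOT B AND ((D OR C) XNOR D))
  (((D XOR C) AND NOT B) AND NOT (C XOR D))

No. Counterexample: with C=0, B=0, D=0, Expression 1 = 1 but Expression 2 = 0.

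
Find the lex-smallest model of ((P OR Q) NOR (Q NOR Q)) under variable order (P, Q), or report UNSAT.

UNSATISFIABLE - no assignment makes this expression true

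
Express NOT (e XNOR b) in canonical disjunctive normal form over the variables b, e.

(NOT b AND e) OR (b AND NOT e)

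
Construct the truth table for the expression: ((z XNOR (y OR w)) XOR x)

y | z | x | w | Output
----------------------
0 | 0 | 0 | 0 | 1
0 | 0 | 0 | 1 | 0
0 | 0 | 1 | 0 | 0
0 | 0 | 1 | 1 | 1
0 | 1 | 0 | 0 | 0
0 | 1 | 0 | 1 | 1
0 | 1 | 1 | 0 | 1
0 | 1 | 1 | 1 | 0
1 | 0 | 0 | 0 | 0
1 | 0 | 0 | 1 | 0
1 | 0 | 1 | 0 | 1
1 | 0 | 1 | 1 | 1
1 | 1 | 0 | 0 | 1
1 | 1 | 0 | 1 | 1
1 | 1 | 1 | 0 | 0
1 | 1 | 1 | 1 | 0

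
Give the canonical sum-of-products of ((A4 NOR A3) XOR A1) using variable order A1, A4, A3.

Σm(0, 5, 6, 7) = (NOT A1 AND NOT A4 AND NOT A3) OR (A1 AND NOT A4 AND A3) OR (A1 AND A4 AND NOT A3) OR (A1 AND A4 AND A3)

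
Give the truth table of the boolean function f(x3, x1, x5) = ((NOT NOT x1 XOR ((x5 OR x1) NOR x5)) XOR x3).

x3 | x1 | x5 | Output
---------------------
0 | 0 | 0 | 1
0 | 0 | 1 | 0
0 | 1 | 0 | 1
0 | 1 | 1 | 1
1 | 0 | 0 | 0
1 | 0 | 1 | 1
1 | 1 | 0 | 0
1 | 1 | 1 | 0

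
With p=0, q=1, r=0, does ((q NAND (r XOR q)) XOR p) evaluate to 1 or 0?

Substituting: ((1 NAND (0 XOR 1)) XOR 0)
= 0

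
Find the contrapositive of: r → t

Contrapositive: NOT t → NOT r
Note: A statement and its contrapositive are logically equivalent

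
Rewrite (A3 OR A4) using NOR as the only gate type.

((A3 NOR A4) NOR (A3 NOR A4))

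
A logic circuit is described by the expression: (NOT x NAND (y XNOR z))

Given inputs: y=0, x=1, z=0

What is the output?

Substituting: (NOT 1 NAND (0 XNOR 0))
= 1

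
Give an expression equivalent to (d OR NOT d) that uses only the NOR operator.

((d NOR (d NOR d)) NOR (d NOR (d NOR d)))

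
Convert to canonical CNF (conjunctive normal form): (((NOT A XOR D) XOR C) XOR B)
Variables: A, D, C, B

(A OR D OR C OR NOT B) AND (A OR D OR NOT C OR B) AND (A OR NOT D OR C OR B) AND (A OR NOT D OR NOT C OR NOT B) AND (NOT A OR D OR C OR B) AND (NOT A OR D OR NOT C OR NOT B) AND (NOT A OR NOT D OR C OR NOT B) AND (NOT A OR NOT D OR NOT C OR B)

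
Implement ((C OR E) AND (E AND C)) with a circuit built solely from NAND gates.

((((C NAND C) NAND (E NAND E)) NAND ((E NAND C) NAND (E NAND C))) NAND (((C NAND C) NAND (E NAND E)) NAND ((E NAND C) NAND (E NAND C))))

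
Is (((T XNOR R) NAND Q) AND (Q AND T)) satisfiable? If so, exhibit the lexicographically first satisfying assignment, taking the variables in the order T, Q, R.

T=1, Q=1, R=0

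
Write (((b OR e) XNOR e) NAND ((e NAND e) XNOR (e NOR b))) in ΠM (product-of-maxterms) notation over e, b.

ΠM(0, 2, 3) = (e OR b) AND (NOT e OR b) AND (NOT e OR NOT b)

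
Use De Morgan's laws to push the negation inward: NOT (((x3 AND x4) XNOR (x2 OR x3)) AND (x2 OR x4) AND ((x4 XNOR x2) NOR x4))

NOT ((x3 AND x4) XNOR (x2 OR x3)) OR NOT (x2 OR x4) OR NOT ((x4 XNOR x2) NOR x4)
De Morgan's: NOT(AND of terms) = OR of negations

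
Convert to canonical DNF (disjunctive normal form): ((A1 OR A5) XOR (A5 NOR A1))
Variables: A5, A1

(NOT A5 AND NOT A1) OR (NOT A5 AND A1) OR (A5 AND NOT A1) OR (A5 AND A1)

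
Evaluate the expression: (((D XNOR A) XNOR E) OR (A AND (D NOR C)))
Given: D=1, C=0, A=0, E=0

Substituting: (((1 XNOR 0) XNOR 0) OR (0 AND (1 NOR 0)))
= 1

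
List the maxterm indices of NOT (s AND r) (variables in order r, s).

ΠM(3) = (NOT r OR NOT s)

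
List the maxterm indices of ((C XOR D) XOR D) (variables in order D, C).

ΠM(0, 2) = (D OR C) AND (NOT D OR C)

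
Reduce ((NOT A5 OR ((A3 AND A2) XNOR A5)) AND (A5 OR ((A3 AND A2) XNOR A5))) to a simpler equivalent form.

By distribution ((E OR v) AND (E OR NOT v) = E):
= ((A3 AND A2) XNOR A5)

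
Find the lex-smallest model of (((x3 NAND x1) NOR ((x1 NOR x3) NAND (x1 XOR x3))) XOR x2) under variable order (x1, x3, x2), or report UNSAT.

x1=0, x3=0, x2=1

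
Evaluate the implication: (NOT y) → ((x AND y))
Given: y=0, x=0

Antecedent (NOT y) = 1; consequent ((x AND y)) = 0.
1 → 0 = 0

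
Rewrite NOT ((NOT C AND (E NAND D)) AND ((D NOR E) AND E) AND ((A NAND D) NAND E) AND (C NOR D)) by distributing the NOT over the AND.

NOT (NOT C AND (E NAND D)) OR NOT ((D NOR E) AND E) OR NOT ((A NAND D) NAND E) OR NOT (C NOR D)
De Morgan's: NOT(AND of terms) = OR of negations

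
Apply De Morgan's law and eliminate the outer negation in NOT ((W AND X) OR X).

NOT (W AND X) AND NOT X
De Morgan's: NOT(OR of terms) = AND of negations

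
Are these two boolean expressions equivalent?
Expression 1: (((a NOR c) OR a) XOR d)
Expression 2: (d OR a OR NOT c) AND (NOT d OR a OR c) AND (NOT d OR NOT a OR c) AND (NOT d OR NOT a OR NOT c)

Yes, they are equivalent — the two output columns agree on all 8 assignments:
d | a | c | Expression 1 | Expression 2
---------------------------------------
0 | 0 | 0 | 1 | 1
0 | 0 | 1 | 0 | 0
0 | 1 | 0 | 1 | 1
0 | 1 | 1 | 1 | 1
1 | 0 | 0 | 0 | 0
1 | 0 | 1 | 1 | 1
1 | 1 | 0 | 0 | 0
1 | 1 | 1 | 0 | 0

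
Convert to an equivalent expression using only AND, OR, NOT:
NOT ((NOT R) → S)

(NOT R) AND NOT S
(Negated implication: NOT(A → B) = A AND NOT B)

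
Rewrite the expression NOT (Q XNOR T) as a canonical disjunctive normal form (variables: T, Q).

(NOT T AND Q) OR (T AND NOT Q)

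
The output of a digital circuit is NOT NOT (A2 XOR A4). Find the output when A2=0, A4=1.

Substituting: NOT NOT (0 XOR 1)
= 1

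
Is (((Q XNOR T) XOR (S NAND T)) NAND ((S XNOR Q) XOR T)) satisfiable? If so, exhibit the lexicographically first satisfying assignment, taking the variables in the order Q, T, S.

Q=0, T=0, S=0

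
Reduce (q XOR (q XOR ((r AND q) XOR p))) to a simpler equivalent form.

By XOR self-cancellation ((E XOR v) XOR v = E):
= ((r AND q) XOR p)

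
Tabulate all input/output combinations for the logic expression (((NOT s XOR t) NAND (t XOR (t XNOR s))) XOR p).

s | t | p | Output
------------------
0 | 0 | 0 | 0
0 | 0 | 1 | 1
0 | 1 | 0 | 1
0 | 1 | 1 | 0
1 | 0 | 0 | 1
1 | 0 | 1 | 0
1 | 1 | 0 | 1
1 | 1 | 1 | 0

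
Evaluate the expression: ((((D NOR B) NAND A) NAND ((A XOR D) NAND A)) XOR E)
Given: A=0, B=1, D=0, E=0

Substituting: ((((0 NOR 1) NAND 0) NAND ((0 XOR 0) NAND 0)) XOR 0)
= 0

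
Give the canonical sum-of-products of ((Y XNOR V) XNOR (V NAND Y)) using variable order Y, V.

Σm(0) = (NOT Y AND NOT V)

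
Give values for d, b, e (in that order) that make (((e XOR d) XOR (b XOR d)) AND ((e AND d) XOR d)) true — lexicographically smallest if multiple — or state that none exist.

d=1, b=1, e=0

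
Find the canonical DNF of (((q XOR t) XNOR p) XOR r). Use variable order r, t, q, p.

(NOT r AND NOT t AND NOT q AND NOT p) OR (NOT r AND NOT t AND q AND p) OR (NOT r AND t AND NOT q AND p) OR (NOT r AND t AND q AND NOT p) OR (r AND NOT t AND NOT q AND p) OR (r AND NOT t AND q AND NOT p) OR (r AND t AND NOT q AND NOT p) OR (r AND t AND q AND p)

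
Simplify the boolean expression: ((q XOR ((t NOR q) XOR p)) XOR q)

By XOR self-cancellation ((E XOR v) XOR v = E):
= ((t NOR q) XOR p)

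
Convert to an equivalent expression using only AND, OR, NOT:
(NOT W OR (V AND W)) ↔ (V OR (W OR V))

((NOT W OR (V AND W)) AND (V OR (W OR V))) OR (NOT (NOT W OR (V AND W)) AND NOT (V OR (W OR V)))
(Biconditional = both true or both false)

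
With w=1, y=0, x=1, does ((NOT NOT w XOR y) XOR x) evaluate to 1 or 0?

Substituting: ((NOT NOT 1 XOR 0) XOR 1)
= 0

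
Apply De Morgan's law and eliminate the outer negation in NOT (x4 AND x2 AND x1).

NOT x4 OR NOT x2 OR NOT x1
De Morgan's: NOT(AND of terms) = OR of negations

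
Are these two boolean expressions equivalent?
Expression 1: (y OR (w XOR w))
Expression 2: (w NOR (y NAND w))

No. Counterexample: with w=0, y=1, Expression 1 = 1 but Expression 2 = 0.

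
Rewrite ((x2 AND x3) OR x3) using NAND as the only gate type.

((((x2 NAND x3) NAND (x2 NAND x3)) NAND ((x2 NAND x3) NAND (x2 NAND x3))) NAND (x3 NAND x3))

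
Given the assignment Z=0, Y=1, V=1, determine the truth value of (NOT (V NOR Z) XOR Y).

Substituting: (NOT (1 NOR 0) XOR 1)
= 0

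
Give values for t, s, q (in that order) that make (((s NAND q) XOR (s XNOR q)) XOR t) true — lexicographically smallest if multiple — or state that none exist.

t=0, s=0, q=1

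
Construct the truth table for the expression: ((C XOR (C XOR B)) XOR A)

C | A | B | Output
------------------
0 | 0 | 0 | 0
0 | 0 | 1 | 1
0 | 1 | 0 | 1
0 | 1 | 1 | 0
1 | 0 | 0 | 0
1 | 0 | 1 | 1
1 | 1 | 0 | 1
1 | 1 | 1 | 0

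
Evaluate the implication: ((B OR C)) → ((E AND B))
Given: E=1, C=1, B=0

Antecedent ((B OR C)) = 1; consequent ((E AND B)) = 0.
1 → 0 = 0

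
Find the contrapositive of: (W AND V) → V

Contrapositive: NOT V → NOT (W AND V)
Note: A statement and its contrapositive are logically equivalent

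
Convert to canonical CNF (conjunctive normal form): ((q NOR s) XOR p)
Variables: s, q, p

(s OR q OR NOT p) AND (s OR NOT q OR p) AND (NOT s OR q OR p) AND (NOT s OR NOT q OR p)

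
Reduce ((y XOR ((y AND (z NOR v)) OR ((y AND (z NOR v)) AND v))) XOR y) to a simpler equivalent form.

By XOR self-cancellation ((E XOR v) XOR v = E) then absorption (E OR (E AND v) = E):
= (y AND (z NOR v))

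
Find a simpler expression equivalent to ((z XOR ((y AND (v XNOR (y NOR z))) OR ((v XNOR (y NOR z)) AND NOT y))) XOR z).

By XOR self-cancellation ((E XOR v) XOR v = E) then distribution ((E AND v) OR (E AND NOT v) = E):
= (v XNOR (y NOR z))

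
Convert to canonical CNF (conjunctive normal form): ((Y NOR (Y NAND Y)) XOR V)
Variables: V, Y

(V OR Y) AND (V OR NOT Y)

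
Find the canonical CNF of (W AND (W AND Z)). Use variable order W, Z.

(W OR Z) AND (W OR NOT Z) AND (NOT W OR Z)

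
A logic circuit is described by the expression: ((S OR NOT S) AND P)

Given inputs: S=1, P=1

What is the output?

Substituting: ((1 OR NOT 1) AND 1)
= 1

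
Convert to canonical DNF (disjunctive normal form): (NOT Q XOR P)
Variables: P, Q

(NOT P AND NOT Q) OR (P AND Q)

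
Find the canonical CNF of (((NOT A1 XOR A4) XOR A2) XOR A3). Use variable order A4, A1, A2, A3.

(A4 OR A1 OR A2 OR NOT A3) AND (A4 OR A1 OR NOT A2 OR A3) AND (A4 OR NOT A1 OR A2 OR A3) AND (A4 OR NOT A1 OR NOT A2 OR NOT A3) AND (NOT A4 OR A1 OR A2 OR A3) AND (NOT A4 OR A1 OR NOT A2 OR NOT A3) AND (NOT A4 OR NOT A1 OR A2 OR NOT A3) AND (NOT A4 OR NOT A1 OR NOT A2 OR A3)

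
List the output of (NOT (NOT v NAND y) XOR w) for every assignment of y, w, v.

y | w | v | Output
------------------
0 | 0 | 0 | 0
0 | 0 | 1 | 0
0 | 1 | 0 | 1
0 | 1 | 1 | 1
1 | 0 | 0 | 1
1 | 0 | 1 | 0
1 | 1 | 0 | 0
1 | 1 | 1 | 1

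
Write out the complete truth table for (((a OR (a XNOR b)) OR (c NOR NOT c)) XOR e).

c | a | b | e | Output
----------------------
0 | 0 | 0 | 0 | 1
0 | 0 | 0 | 1 | 0
0 | 0 | 1 | 0 | 0
0 | 0 | 1 | 1 | 1
0 | 1 | 0 | 0 | 1
0 | 1 | 0 | 1 | 0
0 | 1 | 1 | 0 | 1
0 | 1 | 1 | 1 | 0
1 | 0 | 0 | 0 | 1
1 | 0 | 0 | 1 | 0
1 | 0 | 1 | 0 | 0
1 | 0 | 1 | 1 | 1
1 | 1 | 0 | 0 | 1
1 | 1 | 0 | 1 | 0
1 | 1 | 1 | 0 | 1
1 | 1 | 1 | 1 | 0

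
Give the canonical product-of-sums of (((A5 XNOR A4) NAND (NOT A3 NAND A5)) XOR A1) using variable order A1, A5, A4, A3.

ΠM(0, 1, 7, 10, 11, 12, 13, 14) = (A1 OR A5 OR A4 OR A3) AND (A1 OR A5 OR A4 OR NOT A3) AND (A1 OR NOT A5 OR NOT A4 OR NOT A3) AND (NOT A1 OR A5 OR NOT A4 OR A3) AND (NOT A1 OR A5 OR NOT A4 OR NOT A3) AND (NOT A1 OR NOT A5 OR A4 OR A3) AND (NOT A1 OR NOT A5 OR A4 OR NOT A3) AND (NOT A1 OR NOT A5 OR NOT A4 OR A3)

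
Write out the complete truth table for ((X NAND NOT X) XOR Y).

X | Y | Output
--------------
0 | 0 | 1
0 | 1 | 0
1 | 0 | 1
1 | 1 | 0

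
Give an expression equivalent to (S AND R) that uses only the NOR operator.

((S NOR S) NOR (R NOR R))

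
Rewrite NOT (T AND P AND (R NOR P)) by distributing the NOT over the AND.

NOT T OR NOT P OR NOT (R NOR P)
De Morgan's: NOT(AND of terms) = OR of negations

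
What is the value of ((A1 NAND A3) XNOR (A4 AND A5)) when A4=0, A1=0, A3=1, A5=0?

Substituting: ((0 NAND 1) XNOR (0 AND 0))
= 0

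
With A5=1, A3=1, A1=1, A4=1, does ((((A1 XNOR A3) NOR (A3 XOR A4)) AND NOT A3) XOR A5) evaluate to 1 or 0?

Substituting: ((((1 XNOR 1) NOR (1 XOR 1)) AND NOT 1) XOR 1)
= 1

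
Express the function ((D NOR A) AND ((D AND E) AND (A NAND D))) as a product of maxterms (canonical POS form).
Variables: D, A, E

ΠM(0, 1, 2, 3, 4, 5, 6, 7) = (D OR A OR E) AND (D OR A OR NOT E) AND (D OR NOT A OR E) AND (D OR NOT A OR NOT E) AND (NOT D OR A OR E) AND (NOT D OR A OR NOT E) AND (NOT D OR NOT A OR E) AND (NOT D OR NOT A OR NOT E)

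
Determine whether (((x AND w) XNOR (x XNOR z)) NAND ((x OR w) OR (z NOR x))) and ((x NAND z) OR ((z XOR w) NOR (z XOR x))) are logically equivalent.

No. Counterexample: with x=0, z=1, w=1, Expression 1 = 0 but Expression 2 = 1.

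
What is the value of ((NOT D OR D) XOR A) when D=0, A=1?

Substituting: ((NOT 0 OR 0) XOR 1)
= 0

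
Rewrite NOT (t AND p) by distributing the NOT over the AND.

NOT t OR NOT p
De Morgan's: NOT(AND of terms) = OR of negations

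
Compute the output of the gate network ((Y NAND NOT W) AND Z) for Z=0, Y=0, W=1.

Substituting: ((0 NAND NOT 1) AND 0)
= 0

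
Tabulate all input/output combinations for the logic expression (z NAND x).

z | x | Output
--------------
0 | 0 | 1
0 | 1 | 1
1 | 0 | 1
1 | 1 | 0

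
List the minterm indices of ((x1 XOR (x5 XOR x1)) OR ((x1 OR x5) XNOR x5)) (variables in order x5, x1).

Σm(0, 2, 3) = (NOT x5 AND NOT x1) OR (x5 AND NOT x1) OR (x5 AND x1)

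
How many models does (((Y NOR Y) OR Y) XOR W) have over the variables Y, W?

Satisfying assignments: (0,0), (1,0)
Count: 2 out of 4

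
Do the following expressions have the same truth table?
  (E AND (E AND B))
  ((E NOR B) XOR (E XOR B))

No. Counterexample: with B=0, E=0, Expression 1 = 0 but Expression 2 = 1.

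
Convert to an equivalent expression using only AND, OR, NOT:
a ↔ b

(a AND b) OR (NOT a AND NOT b)
(Biconditional = both true or both false)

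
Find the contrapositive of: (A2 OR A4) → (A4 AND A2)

Contrapositive: NOT (A4 AND A2) → NOT (A2 OR A4)
Note: A statement and its contrapositive are logically equivalent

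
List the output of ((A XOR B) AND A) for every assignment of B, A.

B | A | Output
--------------
0 | 0 | 0
0 | 1 | 1
1 | 0 | 0
1 | 1 | 0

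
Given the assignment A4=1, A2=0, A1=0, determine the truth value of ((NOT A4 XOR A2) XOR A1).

Substituting: ((NOT 1 XOR 0) XOR 0)
= 0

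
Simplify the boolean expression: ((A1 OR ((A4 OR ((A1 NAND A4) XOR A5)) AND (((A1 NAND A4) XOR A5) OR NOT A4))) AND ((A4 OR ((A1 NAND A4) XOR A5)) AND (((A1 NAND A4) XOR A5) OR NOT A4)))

By absorption (E AND (E OR v) = E) then distribution ((E OR v) AND (E OR NOT v) = E):
= ((A1 NAND A4) XOR A5)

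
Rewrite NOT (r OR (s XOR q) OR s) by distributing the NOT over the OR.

NOT r AND NOT (s XOR q) AND NOT s
De Morgan's: NOT(OR of terms) = AND of negations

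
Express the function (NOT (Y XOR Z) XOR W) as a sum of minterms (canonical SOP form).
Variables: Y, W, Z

Σm(0, 3, 5, 6) = (NOT Y AND NOT W AND NOT Z) OR (NOT Y AND W AND Z) OR (Y AND NOT W AND Z) OR (Y AND W AND NOT Z)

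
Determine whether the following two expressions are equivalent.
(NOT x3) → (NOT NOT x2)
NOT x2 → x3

Yes, Contrapositive is always equivalent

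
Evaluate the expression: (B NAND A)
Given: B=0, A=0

Substituting: (0 NAND 0)
= 1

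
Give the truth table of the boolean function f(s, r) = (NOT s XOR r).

s | r | Output
--------------
0 | 0 | 1
0 | 1 | 0
1 | 0 | 0
1 | 1 | 1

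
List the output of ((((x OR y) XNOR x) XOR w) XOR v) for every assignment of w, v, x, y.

w | v | x | y | Output
----------------------
0 | 0 | 0 | 0 | 1
0 | 0 | 0 | 1 | 0
0 | 0 | 1 | 0 | 1
0 | 0 | 1 | 1 | 1
0 | 1 | 0 | 0 | 0
0 | 1 | 0 | 1 | 1
0 | 1 | 1 | 0 | 0
0 | 1 | 1 | 1 | 0
1 | 0 | 0 | 0 | 0
1 | 0 | 0 | 1 | 1
1 | 0 | 1 | 0 | 0
1 | 0 | 1 | 1 | 0
1 | 1 | 0 | 0 | 1
1 | 1 | 0 | 1 | 0
1 | 1 | 1 | 0 | 1
1 | 1 | 1 | 1 | 1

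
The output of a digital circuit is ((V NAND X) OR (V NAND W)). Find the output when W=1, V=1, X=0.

Substituting: ((1 NAND 0) OR (1 NAND 1))
= 1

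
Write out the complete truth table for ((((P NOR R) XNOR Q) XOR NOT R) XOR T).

R | P | Q | T | Output
----------------------
0 | 0 | 0 | 0 | 1
0 | 0 | 0 | 1 | 0
0 | 0 | 1 | 0 | 0
0 | 0 | 1 | 1 | 1
0 | 1 | 0 | 0 | 0
0 | 1 | 0 | 1 | 1
0 | 1 | 1 | 0 | 1
0 | 1 | 1 | 1 | 0
1 | 0 | 0 | 0 | 1
1 | 0 | 0 | 1 | 0
1 | 0 | 1 | 0 | 0
1 | 0 | 1 | 1 | 1
1 | 1 | 0 | 0 | 1
1 | 1 | 0 | 1 | 0
1 | 1 | 1 | 0 | 0
1 | 1 | 1 | 1 | 1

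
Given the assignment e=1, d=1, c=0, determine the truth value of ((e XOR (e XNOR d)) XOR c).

Substituting: ((1 XOR (1 XNOR 1)) XOR 0)
= 0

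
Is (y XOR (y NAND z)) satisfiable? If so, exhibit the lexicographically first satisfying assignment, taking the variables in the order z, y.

z=0, y=0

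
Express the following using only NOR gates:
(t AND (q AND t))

((t NOR t) NOR (((q NOR q) NOR (t NOR t)) NOR ((q NOR q) NOR (t NOR t))))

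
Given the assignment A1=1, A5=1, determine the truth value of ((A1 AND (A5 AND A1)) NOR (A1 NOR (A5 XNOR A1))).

Substituting: ((1 AND (1 AND 1)) NOR (1 NOR (1 XNOR 1)))
= 0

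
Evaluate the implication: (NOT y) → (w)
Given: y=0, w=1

Antecedent (NOT y) = 1; consequent (w) = 1.
1 → 1 = 1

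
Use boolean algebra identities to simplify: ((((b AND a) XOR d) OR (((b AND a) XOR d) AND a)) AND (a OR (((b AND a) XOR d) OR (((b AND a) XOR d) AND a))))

By absorption (E AND (E OR v) = E) then absorption (E OR (E AND v) = E):
= ((b AND a) XOR d)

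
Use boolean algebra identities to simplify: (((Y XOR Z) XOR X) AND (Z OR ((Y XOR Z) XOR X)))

By absorption (E AND (E OR v) = E):
= ((Y XOR Z) XOR X)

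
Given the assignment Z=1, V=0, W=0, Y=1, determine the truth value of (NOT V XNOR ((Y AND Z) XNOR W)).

Substituting: (NOT 0 XNOR ((1 AND 1) XNOR 0))
= 0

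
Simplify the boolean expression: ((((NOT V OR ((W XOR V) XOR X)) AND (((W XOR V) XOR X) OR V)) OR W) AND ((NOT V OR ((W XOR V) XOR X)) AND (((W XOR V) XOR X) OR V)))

By absorption (E AND (E OR v) = E) then distribution ((E OR v) AND (E OR NOT v) = E):
= ((W XOR V) XOR X)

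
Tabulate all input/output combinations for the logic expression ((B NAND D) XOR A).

B | D | A | Output
------------------
0 | 0 | 0 | 1
0 | 0 | 1 | 0
0 | 1 | 0 | 1
0 | 1 | 1 | 0
1 | 0 | 0 | 1
1 | 0 | 1 | 0
1 | 1 | 0 | 0
1 | 1 | 1 | 1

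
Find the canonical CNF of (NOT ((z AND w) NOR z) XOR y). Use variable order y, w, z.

(y OR w OR z) AND (y OR NOT w OR z) AND (NOT y OR w OR NOT z) AND (NOT y OR NOT w OR NOT z)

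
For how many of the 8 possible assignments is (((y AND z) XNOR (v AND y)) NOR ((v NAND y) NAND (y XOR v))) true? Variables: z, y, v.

Satisfying assignments: (1,1,0)
Count: 1 out of 8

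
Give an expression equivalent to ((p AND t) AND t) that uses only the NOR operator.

((((p NOR p) NOR (t NOR t)) NOR ((p NOR p) NOR (t NOR t))) NOR (t NOR t))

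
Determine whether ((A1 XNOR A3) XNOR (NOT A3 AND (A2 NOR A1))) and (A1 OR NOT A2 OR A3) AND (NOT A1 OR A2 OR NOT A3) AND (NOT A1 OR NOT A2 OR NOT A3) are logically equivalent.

Yes, they are equivalent — the two output columns agree on all 8 assignments:
A1 | A2 | A3 | Expression 1 | Expression 2
------------------------------------------
0 | 0 | 0 | 1 | 1
0 | 0 | 1 | 1 | 1
0 | 1 | 0 | 0 | 0
0 | 1 | 1 | 1 | 1
1 | 0 | 0 | 1 | 1
1 | 0 | 1 | 0 | 0
1 | 1 | 0 | 1 | 1
1 | 1 | 1 | 0 | 0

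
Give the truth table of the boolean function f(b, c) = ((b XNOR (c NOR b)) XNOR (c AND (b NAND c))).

b | c | Output
--------------
0 | 0 | 1
0 | 1 | 1
1 | 0 | 1
1 | 1 | 1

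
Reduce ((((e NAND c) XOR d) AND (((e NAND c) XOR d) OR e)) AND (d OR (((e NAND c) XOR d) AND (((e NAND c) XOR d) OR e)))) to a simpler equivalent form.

By absorption (E AND (E OR v) = E) then absorption (E AND (E OR v) = E):
= ((e NAND c) XOR d)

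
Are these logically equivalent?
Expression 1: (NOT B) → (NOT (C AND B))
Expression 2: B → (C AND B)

No, Inverse is not equivalent to original (counterexample: C=0, D=0, B=1)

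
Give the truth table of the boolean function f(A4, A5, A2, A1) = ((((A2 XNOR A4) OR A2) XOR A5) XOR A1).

A4 | A5 | A2 | A1 | Output
--------------------------
0 | 0 | 0 | 0 | 1
0 | 0 | 0 | 1 | 0
0 | 0 | 1 | 0 | 1
0 | 0 | 1 | 1 | 0
0 | 1 | 0 | 0 | 0
0 | 1 | 0 | 1 | 1
0 | 1 | 1 | 0 | 0
0 | 1 | 1 | 1 | 1
1 | 0 | 0 | 0 | 0
1 | 0 | 0 | 1 | 1
1 | 0 | 1 | 0 | 1
1 | 0 | 1 | 1 | 0
1 | 1 | 0 | 0 | 1
1 | 1 | 0 | 1 | 0
1 | 1 | 1 | 0 | 0
1 | 1 | 1 | 1 | 1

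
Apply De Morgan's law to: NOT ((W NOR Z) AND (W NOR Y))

NOT (W NOR Z) OR NOT (W NOR Y)
De Morgan's: NOT(AND of terms) = OR of negations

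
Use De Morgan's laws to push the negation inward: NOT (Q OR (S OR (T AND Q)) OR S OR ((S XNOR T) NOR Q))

NOT Q AND NOT (S OR (T AND Q)) AND NOT S AND NOT ((S XNOR T) NOR Q)
De Morgan's: NOT(OR of terms) = AND of negations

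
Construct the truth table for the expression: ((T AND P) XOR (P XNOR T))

T | P | Output
--------------
0 | 0 | 1
0 | 1 | 0
1 | 0 | 0
1 | 1 | 0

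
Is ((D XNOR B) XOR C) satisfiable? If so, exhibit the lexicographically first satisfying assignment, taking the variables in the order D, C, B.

D=0, C=0, B=0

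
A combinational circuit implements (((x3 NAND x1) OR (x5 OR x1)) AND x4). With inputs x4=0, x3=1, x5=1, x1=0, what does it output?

Substituting: (((1 NAND 0) OR (1 OR 0)) AND 0)
= 0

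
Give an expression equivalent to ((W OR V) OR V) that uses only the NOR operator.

((((W NOR V) NOR (W NOR V)) NOR V) NOR (((W NOR V) NOR (W NOR V)) NOR V))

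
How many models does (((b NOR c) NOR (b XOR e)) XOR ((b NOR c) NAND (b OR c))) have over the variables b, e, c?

Satisfying assignments: (0,0,0), (0,1,0), (0,1,1), (1,0,0), (1,0,1)
Count: 5 out of 8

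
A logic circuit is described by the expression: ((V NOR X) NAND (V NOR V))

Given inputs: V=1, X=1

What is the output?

Substituting: ((1 NOR 1) NAND (1 NOR 1))
= 1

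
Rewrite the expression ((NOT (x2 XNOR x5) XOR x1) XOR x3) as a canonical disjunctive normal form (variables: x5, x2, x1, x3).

(NOT x5 AND NOT x2 AND NOT x1 AND x3) OR (NOT x5 AND NOT x2 AND x1 AND NOT x3) OR (NOT x5 AND x2 AND NOT x1 AND NOT x3) OR (NOT x5 AND x2 AND x1 AND x3) OR (x5 AND NOT x2 AND NOT x1 AND NOT x3) OR (x5 AND NOT x2 AND x1 AND x3) OR (x5 AND x2 AND NOT x1 AND x3) OR (x5 AND x2 AND x1 AND NOT x3)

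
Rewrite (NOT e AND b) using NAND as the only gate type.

(((e NAND e) NAND b) NAND ((e NAND e) NAND b))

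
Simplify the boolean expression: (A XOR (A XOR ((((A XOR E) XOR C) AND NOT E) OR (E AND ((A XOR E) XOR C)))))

By XOR self-cancellation ((E XOR v) XOR v = E) then distribution ((E AND v) OR (E AND NOT v) = E):
= ((A XOR E) XOR C)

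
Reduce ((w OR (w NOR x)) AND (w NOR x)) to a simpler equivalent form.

By absorption (E AND (E OR v) = E):
= (w NOR x)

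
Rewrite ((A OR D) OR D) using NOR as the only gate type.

((((A NOR D) NOR (A NOR D)) NOR D) NOR (((A NOR D) NOR (A NOR D)) NOR D))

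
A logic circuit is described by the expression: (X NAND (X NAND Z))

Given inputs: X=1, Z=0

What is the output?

Substituting: (1 NAND (1 NAND 0))
= 0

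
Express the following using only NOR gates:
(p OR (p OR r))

((p NOR ((p NOR r) NOR (p NOR r))) NOR (p NOR ((p NOR r) NOR (p NOR r))))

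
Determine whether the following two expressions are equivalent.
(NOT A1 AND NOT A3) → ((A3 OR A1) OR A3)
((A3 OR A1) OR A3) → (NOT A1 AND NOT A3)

No, Converse is not equivalent to original (counterexample: A1=0, A3=0)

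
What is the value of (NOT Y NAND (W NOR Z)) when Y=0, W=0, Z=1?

Substituting: (NOT 0 NAND (0 NOR 1))
= 1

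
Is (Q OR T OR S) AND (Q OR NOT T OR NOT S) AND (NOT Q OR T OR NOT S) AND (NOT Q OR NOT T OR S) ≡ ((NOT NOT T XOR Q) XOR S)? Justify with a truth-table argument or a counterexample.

Yes, they are equivalent — the two output columns agree on all 8 assignments:
Q | T | S | Expression 1 | Expression 2
---------------------------------------
0 | 0 | 0 | 0 | 0
0 | 0 | 1 | 1 | 1
0 | 1 | 0 | 1 | 1
0 | 1 | 1 | 0 | 0
1 | 0 | 0 | 1 | 1
1 | 0 | 1 | 0 | 0
1 | 1 | 0 | 0 | 0
1 | 1 | 1 | 1 | 1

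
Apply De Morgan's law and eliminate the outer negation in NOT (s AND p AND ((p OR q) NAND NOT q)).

NOT s OR NOT p OR NOT ((p OR q) NAND NOT q)
De Morgan's: NOT(AND of terms) = OR of negations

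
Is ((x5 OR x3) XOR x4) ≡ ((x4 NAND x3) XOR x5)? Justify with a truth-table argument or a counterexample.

No. Counterexample: with x5=0, x4=0, x3=0, Expression 1 = 0 but Expression 2 = 1.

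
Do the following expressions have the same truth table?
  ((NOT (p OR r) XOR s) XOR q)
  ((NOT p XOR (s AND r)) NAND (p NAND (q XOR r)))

No. Counterexample: with p=0, s=0, r=0, q=0, Expression 1 = 1 but Expression 2 = 0.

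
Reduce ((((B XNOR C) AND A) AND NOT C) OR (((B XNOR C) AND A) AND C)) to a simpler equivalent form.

By distribution ((E AND v) OR (E AND NOT v) = E):
= ((B XNOR C) AND A)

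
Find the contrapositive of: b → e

Contrapositive: NOT e → NOT b
Note: A statement and its contrapositive are logically equivalent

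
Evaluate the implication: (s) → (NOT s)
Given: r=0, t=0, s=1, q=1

Antecedent (s) = 1; consequent (NOT s) = 0.
1 → 0 = 0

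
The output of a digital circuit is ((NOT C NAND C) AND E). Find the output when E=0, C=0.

Substituting: ((NOT 0 NAND 0) AND 0)
= 0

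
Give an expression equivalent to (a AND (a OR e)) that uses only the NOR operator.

((a NOR a) NOR (((a NOR e) NOR (a NOR e)) NOR ((a NOR e) NOR (a NOR e))))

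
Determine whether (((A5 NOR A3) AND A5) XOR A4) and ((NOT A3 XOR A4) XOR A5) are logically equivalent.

No. Counterexample: with A3=0, A4=0, A5=0, Expression 1 = 0 but Expression 2 = 1.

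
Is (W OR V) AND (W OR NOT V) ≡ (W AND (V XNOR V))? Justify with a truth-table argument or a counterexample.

Yes, they are equivalent — the two output columns agree on all 4 assignments:
W | V | Expression 1 | Expression 2
-----------------------------------
0 | 0 | 0 | 0
0 | 1 | 0 | 0
1 | 0 | 1 | 1
1 | 1 | 1 | 1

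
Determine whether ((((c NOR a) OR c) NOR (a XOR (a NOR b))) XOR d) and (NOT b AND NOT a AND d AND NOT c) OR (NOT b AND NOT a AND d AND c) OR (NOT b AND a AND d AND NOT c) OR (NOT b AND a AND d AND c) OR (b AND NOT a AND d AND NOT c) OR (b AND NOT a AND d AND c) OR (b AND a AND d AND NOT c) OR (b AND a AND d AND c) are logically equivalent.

Yes, they are equivalent — the two output columns agree on all 16 assignments:
b | a | d | c | Expression 1 | Expression 2
-------------------------------------------
0 | 0 | 0 | 0 | 0 | 0
0 | 0 | 0 | 1 | 0 | 0
0 | 0 | 1 | 0 | 1 | 1
0 | 0 | 1 | 1 | 1 | 1
0 | 1 | 0 | 0 | 0 | 0
0 | 1 | 0 | 1 | 0 | 0
0 | 1 | 1 | 0 | 1 | 1
0 | 1 | 1 | 1 | 1 | 1
1 | 0 | 0 | 0 | 0 | 0
1 | 0 | 0 | 1 | 0 | 0
1 | 0 | 1 | 0 | 1 | 1
1 | 0 | 1 | 1 | 1 | 1
1 | 1 | 0 | 0 | 0 | 0
1 | 1 | 0 | 1 | 0 | 0
1 | 1 | 1 | 0 | 1 | 1
1 | 1 | 1 | 1 | 1 | 1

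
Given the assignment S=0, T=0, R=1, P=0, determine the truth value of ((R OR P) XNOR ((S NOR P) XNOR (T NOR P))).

Substituting: ((1 OR 0) XNOR ((0 NOR 0) XNOR (0 NOR 0)))
= 1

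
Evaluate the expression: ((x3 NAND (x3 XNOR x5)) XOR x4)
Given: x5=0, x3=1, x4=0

Substituting: ((1 NAND (1 XNOR 0)) XOR 0)
= 1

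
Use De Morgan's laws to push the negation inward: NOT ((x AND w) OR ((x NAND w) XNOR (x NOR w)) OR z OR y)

NOT (x AND w) AND NOT ((x NAND w) XNOR (x NOR w)) AND NOT z AND NOT y
De Morgan's: NOT(OR of terms) = AND of negations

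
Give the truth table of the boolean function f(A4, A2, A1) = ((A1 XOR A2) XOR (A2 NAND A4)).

A4 | A2 | A1 | Output
---------------------
0 | 0 | 0 | 1
0 | 0 | 1 | 0
0 | 1 | 0 | 0
0 | 1 | 1 | 1
1 | 0 | 0 | 1
1 | 0 | 1 | 0
1 | 1 | 0 | 1
1 | 1 | 1 | 0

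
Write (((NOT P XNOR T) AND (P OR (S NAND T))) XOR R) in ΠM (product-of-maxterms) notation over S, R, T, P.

ΠM(0, 3, 5, 6, 8, 10, 11, 13) = (S OR R OR T OR P) AND (S OR R OR NOT T OR NOT P) AND (S OR NOT R OR T OR NOT P) AND (S OR NOT R OR NOT T OR P) AND (NOT S OR R OR T OR P) AND (NOT S OR R OR NOT T OR P) AND (NOT S OR R OR NOT T OR NOT P) AND (NOT S OR NOT R OR T OR NOT P)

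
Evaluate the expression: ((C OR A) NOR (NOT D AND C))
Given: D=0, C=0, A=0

Substituting: ((0 OR 0) NOR (NOT 0 AND 0))
= 1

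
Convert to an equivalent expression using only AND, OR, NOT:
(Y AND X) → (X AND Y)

NOT (Y AND X) OR (X AND Y)
(Implication elimination: A → B = NOT A OR B)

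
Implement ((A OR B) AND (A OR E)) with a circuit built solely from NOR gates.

((((A NOR B) NOR (A NOR B)) NOR ((A NOR B) NOR (A NOR B))) NOR (((A NOR E) NOR (A NOR E)) NOR ((A NOR E) NOR (A NOR E))))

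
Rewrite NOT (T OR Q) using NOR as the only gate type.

(((T NOR Q) NOR (T NOR Q)) NOR ((T NOR Q) NOR (T NOR Q)))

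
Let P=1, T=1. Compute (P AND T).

Substituting: (1 AND 1)
= 1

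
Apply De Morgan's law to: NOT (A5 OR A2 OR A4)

NOT A5 AND NOT A2 AND NOT A4
De Morgan's: NOT(OR of terms) = AND of negations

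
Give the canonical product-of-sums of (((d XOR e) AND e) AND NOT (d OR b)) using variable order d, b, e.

ΠM(0, 2, 3, 4, 5, 6, 7) = (d OR b OR e) AND (d OR NOT b OR e) AND (d OR NOT b OR NOT e) AND (NOT d OR b OR e) AND (NOT d OR b OR NOT e) AND (NOT d OR NOT b OR e) AND (NOT d OR NOT b OR NOT e)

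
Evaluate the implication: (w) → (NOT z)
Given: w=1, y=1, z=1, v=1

Antecedent (w) = 1; consequent (NOT z) = 0.
1 → 0 = 0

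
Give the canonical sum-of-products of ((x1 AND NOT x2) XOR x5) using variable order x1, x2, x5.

Σm(1, 3, 4, 7) = (NOT x1 AND NOT x2 AND x5) OR (NOT x1 AND x2 AND x5) OR (x1 AND NOT x2 AND NOT x5) OR (x1 AND x2 AND x5)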